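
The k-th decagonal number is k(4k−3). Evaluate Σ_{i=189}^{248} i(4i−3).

11490790

Σ i(4i−3) = 4Σi² − 3Σi over i = 189..248.
Σi = 30876 − 17766 = 13110 and Σi² = 5115124 − 2232594 = 2882530.
4·2882530 − 3·13110 = 11490790.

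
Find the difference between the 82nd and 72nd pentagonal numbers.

82·(3·82 − 1)/2 = 10045 and 72·(3·72 − 1)/2 = 7740.
Difference: 10045 − 7740 = 2305.

2305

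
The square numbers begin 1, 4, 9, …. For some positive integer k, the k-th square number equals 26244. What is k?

We need n² = 26244, so n = √26244 = 162.

162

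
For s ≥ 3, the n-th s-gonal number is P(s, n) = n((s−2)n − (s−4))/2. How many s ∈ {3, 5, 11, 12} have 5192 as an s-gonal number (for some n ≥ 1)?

1

s = 3: P(3, 101) = 5151 and P(3, 102) = 5253; 5192 is not s-gonal.
s = 5: P(5, 59) = 5192. ✓
s = 11: P(11, 34) = 5083 and P(11, 35) = 5390; 5192 is not s-gonal.
s = 12: P(12, 32) = 4992 and P(12, 33) = 5313; 5192 is not s-gonal.
Hits: s ∈ {5} → 1.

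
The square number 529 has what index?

23

We need n² = 529, so n = √529 = 23.
Check: 23² = 529. ✓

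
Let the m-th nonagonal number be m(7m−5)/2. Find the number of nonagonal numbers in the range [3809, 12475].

The n-th nonagonal number is n(7n−5)/2.
Smallest index with value ≥ 3809: n = 34 (giving 3961).
Largest index with value ≤ 12475: n = 60 (giving 12450).
Indices 34 through 60: 27 terms.

27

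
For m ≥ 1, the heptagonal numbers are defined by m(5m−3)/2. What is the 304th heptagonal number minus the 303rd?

1516

Consecutive heptagonal numbers differ by 5n − 4: here 5·304 − 4 = 1516.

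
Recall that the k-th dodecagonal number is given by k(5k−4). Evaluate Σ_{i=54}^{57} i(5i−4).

Σ i(5i−4) = 5Σi² − 4Σi over i = 54..57.
Σi = 1653 − 1431 = 222 and Σi² = 63365 − 51039 = 12326.
5·12326 − 4·222 = 60742.

60742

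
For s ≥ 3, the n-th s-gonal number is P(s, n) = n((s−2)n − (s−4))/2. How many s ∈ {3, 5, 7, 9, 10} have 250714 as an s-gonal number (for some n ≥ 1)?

s = 3: P(3, 707) = 250278 and P(3, 708) = 250986; 250714 is not s-gonal.
s = 5: P(5, 408) = 249492 and P(5, 409) = 250717; 250714 is not s-gonal.
s = 7: P(7, 316) = 249166 and P(7, 317) = 250747; 250714 is not s-gonal.
s = 9: P(9, 268) = 250714. ✓
s = 10: P(10, 250) = 249250 and P(10, 251) = 251251; 250714 is not s-gonal.
Hits: s ∈ {9} → 1.

1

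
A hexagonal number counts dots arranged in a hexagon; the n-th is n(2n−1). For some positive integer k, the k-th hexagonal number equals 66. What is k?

Set n(2n−1) = 66, giving 2n² − n − 66 = 0.
The discriminant is 1 + 8·66 = 529, and √529 = 23.
So n = (1 + 23) / 4 = 24/4 = 6.

6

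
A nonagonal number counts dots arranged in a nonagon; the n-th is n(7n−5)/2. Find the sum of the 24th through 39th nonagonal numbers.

55496

Σ i(7i−5)/2 = (7Σi² − 5Σi) / 2 over i = 24..39.
Σi = 780 − 276 = 504 and Σi² = 20540 − 4324 = 16216.
(7·16216 − 5·504) / 2 = 110992/2 = 55496.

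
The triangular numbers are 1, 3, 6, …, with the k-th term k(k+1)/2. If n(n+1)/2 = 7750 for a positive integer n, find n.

Set n(n+1)/2 = 7750, giving n² + n − 15500 = 0.
The discriminant is 1 + 8·7750 = 62001, and √62001 = 249.
So n = (-1 + 249) / 2 = 248/2 = 124.
Check: 124·125/2 = 7750. ✓

124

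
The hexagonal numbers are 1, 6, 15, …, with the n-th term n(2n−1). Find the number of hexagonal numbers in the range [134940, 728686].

344

The n-th hexagonal number is n(2n−1).
Smallest index with value ≥ 134940: n = 260 (giving 134940).
Largest index with value ≤ 728686: n = 603 (giving 726615).
Indices 260 through 603: 344 terms.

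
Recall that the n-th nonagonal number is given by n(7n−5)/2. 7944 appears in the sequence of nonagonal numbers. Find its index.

48

Set n(7n−5)/2 = 7944, giving 7n² − 5n − 15888 = 0.
So n = (5 + 667) / 14 = 672/14 = 48.
Check: 48·(7·48 − 5)/2 = 7944. ✓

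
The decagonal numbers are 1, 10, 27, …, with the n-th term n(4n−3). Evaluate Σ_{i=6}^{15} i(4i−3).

Σ i(4i−3) = 4Σi² − 3Σi over i = 6..15.
Σi = 120 − 15 = 105 and Σi² = 1240 − 55 = 1185.
4·1185 − 3·105 = 4425.

4425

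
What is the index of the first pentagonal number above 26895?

135

Solve n(3n−1)/2 > 26895 for integer n.
The largest n with value ≤ 26895 is 134 (since 26867 ≤ 26895 < 27270), so the first above is n = 135, value 27270.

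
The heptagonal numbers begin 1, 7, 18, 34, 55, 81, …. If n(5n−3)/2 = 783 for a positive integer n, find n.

Set n(5n−3)/2 = 783, giving 5n² − 3n − 1566 = 0.
The discriminant is 9 + 40·783 = 31329, and √31329 = 177.
So n = (3 + 177) / 10 = 180/10 = 18.

18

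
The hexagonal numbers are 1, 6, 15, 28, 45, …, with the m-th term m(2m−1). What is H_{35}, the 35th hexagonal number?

2415

The 35th hexagonal number is n(2n−1) with n = 35.
35·(2·35 − 1) = 35·69 = 2415.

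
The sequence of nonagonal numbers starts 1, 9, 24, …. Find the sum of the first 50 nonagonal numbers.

Σ i(7i−5)/2 = (7Σi² − 5Σi) / 2 over i = 1..50.
Σi = 1275 and Σi² = 42925.
(7·42925 − 5·1275) / 2 = 294100/2 = 147050.

147050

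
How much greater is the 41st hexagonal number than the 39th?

41·(2·41 − 1) = 3321 and 39·(2·39 − 1) = 3003.
Difference: 3321 − 3003 = 318.

318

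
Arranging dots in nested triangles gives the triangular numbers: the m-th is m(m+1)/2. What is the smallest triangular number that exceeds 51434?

51681

Solve n(n+1)/2 > 51434 for integer n.
The largest n with value ≤ 51434 is 320 (since 51360 ≤ 51434 < 51681), so the first above is n = 321, value 51681.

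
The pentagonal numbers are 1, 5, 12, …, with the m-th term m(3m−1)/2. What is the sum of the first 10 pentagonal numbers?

Σ i(3i−1)/2 = (3Σi² − Σi) / 2 over i = 1..10.
Σi = 55 and Σi² = 385.
(3·385 − 1·55) / 2 = 1100/2 = 550.

550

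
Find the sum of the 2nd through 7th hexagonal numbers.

251

Σ i(2i−1) = 2Σi² − Σi over i = 2..7.
Σi = 28 − 1 = 27 and Σi² = 140 − 1 = 139.
2·139 − 1·27 = 251.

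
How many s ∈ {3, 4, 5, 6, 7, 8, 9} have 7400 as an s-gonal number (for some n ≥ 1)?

s = 3: P(3, 121) = 7381 and P(3, 122) = 7503; 7400 is not s-gonal.
s = 4: P(4, 86) = 7396 and P(4, 87) = 7569; 7400 is not s-gonal.
s = 5: P(5, 70) = 7315 and P(5, 71) = 7526; 7400 is not s-gonal.
s = 6: P(6, 61) = 7381 and P(6, 62) = 7626; 7400 is not s-gonal.
s = 7: P(7, 54) = 7209 and P(7, 55) = 7480; 7400 is not s-gonal.
s = 8: P(8, 50) = 7400. ✓
s = 9: P(9, 46) = 7291 and P(9, 47) = 7614; 7400 is not s-gonal.
Hits: s ∈ {8} → 1.

1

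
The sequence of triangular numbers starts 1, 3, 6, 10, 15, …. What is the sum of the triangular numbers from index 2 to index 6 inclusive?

Σ i(i+1)/2 = (Σi² + Σi) / 2 over i = 2..6.
Σi = 21 − 1 = 20 and Σi² = 91 − 1 = 90.
(1·90 + 1·20) / 2 = 110/2 = 55.

55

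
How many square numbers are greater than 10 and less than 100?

6

The n-th square number is n².
Smallest index with value > 10: n = 4 (giving 16).
Largest index with value < 100: n = 9 (giving 81).
Indices 4 through 9: 6 terms.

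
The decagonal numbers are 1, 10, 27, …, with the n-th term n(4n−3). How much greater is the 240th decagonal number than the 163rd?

123893

240·(4·240 − 3) = 229680 and 163·(4·163 − 3) = 105787.
Difference: 229680 − 105787 = 123893.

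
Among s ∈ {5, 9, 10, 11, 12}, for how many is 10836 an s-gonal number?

s = 5: P(5, 85) = 10795 and P(5, 86) = 11051; 10836 is not s-gonal.
s = 9: P(9, 56) = 10836. ✓
s = 10: P(10, 52) = 10660 and P(10, 53) = 11077; 10836 is not s-gonal.
s = 11: P(11, 49) = 10633 and P(11, 50) = 11075; 10836 is not s-gonal.
s = 12: P(12, 46) = 10396 and P(12, 47) = 10857; 10836 is not s-gonal.
Hits: s ∈ {9} → 1.

1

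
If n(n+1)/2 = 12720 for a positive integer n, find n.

159

Set n(n+1)/2 = 12720, giving n² + n − 25440 = 0.
The discriminant is 1 + 8·12720 = 101761, and √101761 = 319.
So n = (-1 + 319) / 2 = 318/2 = 159.
Check: 159·160/2 = 12720. ✓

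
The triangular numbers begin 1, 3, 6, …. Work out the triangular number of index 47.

The 47th triangular number is n(n+1)/2 with n = 47.
47·48/2 = 2256/2 = 1128.

1128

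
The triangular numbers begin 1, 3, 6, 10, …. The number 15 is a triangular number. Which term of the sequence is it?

5

Set n(n+1)/2 = 15, giving n² + n − 30 = 0.
So n = (-1 + 11) / 2 = 10/2 = 5.
Check: 5·6/2 = 15. ✓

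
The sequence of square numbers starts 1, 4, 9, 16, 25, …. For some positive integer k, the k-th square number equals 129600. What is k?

We need n² = 129600, so n = √129600 = 360.
Check: 360² = 129600. ✓

360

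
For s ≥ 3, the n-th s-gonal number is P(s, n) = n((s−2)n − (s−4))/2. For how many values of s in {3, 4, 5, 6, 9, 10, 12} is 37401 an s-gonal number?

2

s = 3: P(3, 273) = 37401. ✓
s = 4: P(4, 193) = 37249 and P(4, 194) = 37636; 37401 is not s-gonal.
s = 5: P(5, 158) = 37367 and P(5, 159) = 37842; 37401 is not s-gonal.
s = 6: P(6, 137) = 37401. ✓
s = 9: P(9, 103) = 36874 and P(9, 104) = 37596; 37401 is not s-gonal.
s = 10: P(10, 97) = 37345 and P(10, 98) = 38122; 37401 is not s-gonal.
s = 12: P(12, 86) = 36636 and P(12, 87) = 37497; 37401 is not s-gonal.
Hits: s ∈ {3, 6} → 2.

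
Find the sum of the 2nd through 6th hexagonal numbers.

160

Σ i(2i−1) = 2Σi² − Σi over i = 2..6.
Σi = 21 − 1 = 20 and Σi² = 91 − 1 = 90.
2·90 − 1·20 = 160.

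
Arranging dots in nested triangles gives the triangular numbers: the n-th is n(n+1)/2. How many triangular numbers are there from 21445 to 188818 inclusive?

The n-th triangular number is n(n+1)/2.
Smallest index with value ≥ 21445: n = 207 (giving 21528).
Largest index with value ≤ 188818: n = 614 (giving 188805).
Indices 207 through 614: 408 terms.

408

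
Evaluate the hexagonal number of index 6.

66

6·(2·6 − 1) = 6·11 = 66.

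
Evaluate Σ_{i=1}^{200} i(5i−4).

13353100

Σ i(5i−4) = 5Σi² − 4Σi over i = 1..200.
Σi = 20100 and Σi² = 2686700.
5·2686700 − 4·20100 = 13353100.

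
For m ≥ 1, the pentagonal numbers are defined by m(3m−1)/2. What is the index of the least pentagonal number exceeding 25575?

Solve n(3n−1)/2 > 25575 for integer n.
The largest n with value ≤ 25575 is 130 (since 25285 ≤ 25575 < 25676), so the first above is n = 131, value 25676.

131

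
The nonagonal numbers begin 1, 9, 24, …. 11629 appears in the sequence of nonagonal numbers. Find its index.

58

Set n(7n−5)/2 = 11629, giving 7n² − 5n − 23258 = 0.
The discriminant is 25 + 56·11629 = 651249, and √651249 = 807.
So n = (5 + 807) / 14 = 812/14 = 58.
Check: 58·(7·58 − 5)/2 = 11629. ✓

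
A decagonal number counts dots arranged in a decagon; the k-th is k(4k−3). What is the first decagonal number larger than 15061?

Solve n(4n−3) > 15061 for integer n.
The largest n with value ≤ 15061 is 61 (since 14701 ≤ 15061 < 15190), so the first above is n = 62, value 15190.

15190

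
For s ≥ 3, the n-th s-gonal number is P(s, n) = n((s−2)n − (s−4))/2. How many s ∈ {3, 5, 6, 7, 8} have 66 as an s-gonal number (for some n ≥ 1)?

2

s = 3: P(3, 11) = 66. ✓
s = 5: P(5, 6) = 51 and P(5, 7) = 70; 66 is not s-gonal.
s = 6: P(6, 6) = 66. ✓
s = 7: P(7, 5) = 55 and P(7, 6) = 81; 66 is not s-gonal.
s = 8: P(8, 5) = 65 and P(8, 6) = 96; 66 is not s-gonal.
Hits: s ∈ {3, 6} → 2.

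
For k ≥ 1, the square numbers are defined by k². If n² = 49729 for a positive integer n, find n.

We need n² = 49729, so n = √49729 = 223.

223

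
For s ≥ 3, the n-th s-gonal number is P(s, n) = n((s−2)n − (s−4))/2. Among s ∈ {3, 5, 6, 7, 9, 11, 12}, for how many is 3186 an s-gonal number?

s = 3: P(3, 79) = 3160 and P(3, 80) = 3240; 3186 is not s-gonal.
s = 5: P(5, 46) = 3151 and P(5, 47) = 3290; 3186 is not s-gonal.
s = 6: P(6, 40) = 3160 and P(6, 41) = 3321; 3186 is not s-gonal.
s = 7: P(7, 36) = 3186. ✓
s = 9: P(9, 30) = 3075 and P(9, 31) = 3286; 3186 is not s-gonal.
s = 11: P(11, 27) = 3186. ✓
s = 12: P(12, 25) = 3025 and P(12, 26) = 3276; 3186 is not s-gonal.
Hits: s ∈ {7, 11} → 2.

2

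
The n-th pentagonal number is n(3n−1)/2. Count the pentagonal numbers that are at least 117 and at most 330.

The n-th pentagonal number is n(3n−1)/2.
Smallest index with value ≥ 117: n = 9 (giving 117).
Largest index with value ≤ 330: n = 15 (giving 330).
Indices 9 through 15: 7 terms.

7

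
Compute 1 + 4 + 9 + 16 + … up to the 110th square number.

Σ_{i=1}^{110} i² = 110·111·221/6 = 449735.

449735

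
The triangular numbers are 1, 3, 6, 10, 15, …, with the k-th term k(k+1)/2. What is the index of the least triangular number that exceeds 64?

11

Solve n(n+1)/2 > 64 for integer n.
The largest n with value ≤ 64 is 10 (since 55 ≤ 64 < 66), so the first above is n = 11, value 66.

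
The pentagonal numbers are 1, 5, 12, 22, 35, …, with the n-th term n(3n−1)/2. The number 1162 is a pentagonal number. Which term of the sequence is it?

Set n(3n−1)/2 = 1162, giving 3n² − n − 2324 = 0.
So n = (1 + 167) / 6 = 168/6 = 28.
Check: 28·(3·28 − 1)/2 = 1162. ✓

28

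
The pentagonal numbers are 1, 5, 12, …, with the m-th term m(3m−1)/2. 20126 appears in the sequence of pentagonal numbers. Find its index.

116

Set n(3n−1)/2 = 20126, giving 3n² − n − 40252 = 0.
The discriminant is 1 + 24·20126 = 483025, and √483025 = 695.
So n = (1 + 695) / 6 = 696/6 = 116.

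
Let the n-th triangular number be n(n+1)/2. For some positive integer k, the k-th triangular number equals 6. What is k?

Set n(n+1)/2 = 6, giving n² + n − 12 = 0.
So n = (-1 + 7) / 2 = 6/2 = 3.

3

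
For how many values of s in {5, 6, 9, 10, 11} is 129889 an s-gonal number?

s = 5: P(5, 294) = 129507 and P(5, 295) = 130390; 129889 is not s-gonal.
s = 6: P(6, 255) = 129795 and P(6, 256) = 130816; 129889 is not s-gonal.
s = 9: P(9, 193) = 129889. ✓
s = 10: P(10, 180) = 129060 and P(10, 181) = 130501; 129889 is not s-gonal.
s = 11: P(11, 170) = 129455 and P(11, 171) = 130986; 129889 is not s-gonal.
Hits: s ∈ {9} → 1.

1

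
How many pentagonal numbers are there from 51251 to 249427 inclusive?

222

The n-th pentagonal number is n(3n−1)/2.
Smallest index with value ≥ 51251: n = 186 (giving 51801).
Largest index with value ≤ 249427: n = 407 (giving 248270).
Indices 186 through 407: 222 terms.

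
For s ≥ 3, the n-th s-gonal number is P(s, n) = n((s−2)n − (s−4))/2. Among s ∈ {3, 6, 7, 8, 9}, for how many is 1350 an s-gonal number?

s = 3: P(3, 51) = 1326 and P(3, 52) = 1378; 1350 is not s-gonal.
s = 6: P(6, 26) = 1326 and P(6, 27) = 1431; 1350 is not s-gonal.
s = 7: P(7, 23) = 1288 and P(7, 24) = 1404; 1350 is not s-gonal.
s = 8: P(8, 21) = 1281 and P(8, 22) = 1408; 1350 is not s-gonal.
s = 9: P(9, 20) = 1350. ✓
Hits: s ∈ {9} → 1.

1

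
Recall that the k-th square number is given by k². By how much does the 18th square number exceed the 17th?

n² − (n−1)² = 2n − 1, so 18² − 17² = 2·18 − 1 = 35.

35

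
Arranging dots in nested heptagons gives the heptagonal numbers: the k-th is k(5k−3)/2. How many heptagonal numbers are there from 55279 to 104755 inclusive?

57

The n-th heptagonal number is n(5n−3)/2.
Smallest index with value ≥ 55279: n = 149 (giving 55279).
Largest index with value ≤ 104755: n = 205 (giving 104755).
Indices 149 through 205: 57 terms.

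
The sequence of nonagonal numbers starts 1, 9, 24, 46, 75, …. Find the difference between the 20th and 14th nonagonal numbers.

699

20·(7·20 − 5)/2 = 1350 and 14·(7·14 − 5)/2 = 651.
Difference: 1350 − 651 = 699.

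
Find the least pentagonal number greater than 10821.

Solve n(3n−1)/2 > 10821 for integer n.
The largest n with value ≤ 10821 is 85 (since 10795 ≤ 10821 < 11051), so the first above is n = 86, value 11051.

11051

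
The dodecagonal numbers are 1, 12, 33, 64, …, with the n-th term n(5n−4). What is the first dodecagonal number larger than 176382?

177849

Solve n(5n−4) > 176382 for integer n.
The largest n with value ≤ 176382 is 188 (since 175968 ≤ 176382 < 177849), so the first above is n = 189, value 177849.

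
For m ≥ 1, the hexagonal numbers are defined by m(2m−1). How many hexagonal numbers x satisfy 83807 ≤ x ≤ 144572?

The n-th hexagonal number is n(2n−1).
Smallest index with value ≥ 83807: n = 205 (giving 83845).
Largest index with value ≤ 144572: n = 269 (giving 144453).
Indices 205 through 269: 65 terms.

65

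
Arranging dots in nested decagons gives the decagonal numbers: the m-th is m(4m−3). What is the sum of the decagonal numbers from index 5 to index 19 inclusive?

9220

Σ i(4i−3) = 4Σi² − 3Σi over i = 5..19.
Σi = 190 − 10 = 180 and Σi² = 2470 − 30 = 2440.
4·2440 − 3·180 = 9220.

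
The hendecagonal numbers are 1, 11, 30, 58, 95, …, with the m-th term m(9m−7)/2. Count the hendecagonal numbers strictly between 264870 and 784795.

The n-th hendecagonal number is n(9n−7)/2.
Smallest index with value > 264870: n = 244 (giving 267058).
Largest index with value < 784795: n = 417 (giving 781041).
Indices 244 through 417: 174 terms.

174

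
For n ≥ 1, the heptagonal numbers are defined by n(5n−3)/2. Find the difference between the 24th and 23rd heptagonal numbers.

116

Consecutive heptagonal numbers differ by 5n − 4: here 5·24 − 4 = 116.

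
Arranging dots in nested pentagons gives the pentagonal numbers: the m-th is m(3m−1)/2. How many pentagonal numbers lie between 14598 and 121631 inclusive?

The n-th pentagonal number is n(3n−1)/2.
Smallest index with value ≥ 14598: n = 99 (giving 14652).
Largest index with value ≤ 121631: n = 284 (giving 120842).
Indices 99 through 284: 186 terms.

186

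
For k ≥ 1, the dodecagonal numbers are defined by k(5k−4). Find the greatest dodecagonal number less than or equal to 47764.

Solve n(5n−4) ≤ 47764 for integer n.
n = 98 gives 47628 ≤ 47764, while n = 99 gives 48609 > 47764; so the answer is 47628.

47628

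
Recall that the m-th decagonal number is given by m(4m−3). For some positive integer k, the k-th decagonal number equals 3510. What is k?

Set n(4n−3) = 3510, giving 4n² − 3n − 3510 = 0.
The discriminant is 9 + 16·3510 = 56169, and √56169 = 237.
So n = (3 + 237) / 8 = 240/8 = 30.

30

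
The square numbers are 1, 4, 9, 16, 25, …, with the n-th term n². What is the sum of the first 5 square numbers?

55

Σ_{i=1}^{5} i² = 5·6·11/6 = 55.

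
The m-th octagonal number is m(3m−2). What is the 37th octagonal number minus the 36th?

Consecutive octagonal numbers differ by 6n − 5: here 6·37 − 5 = 217.

217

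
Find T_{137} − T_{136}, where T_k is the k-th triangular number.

Consecutive triangular numbers differ by n: T_{137} − T_{136} = 137.

137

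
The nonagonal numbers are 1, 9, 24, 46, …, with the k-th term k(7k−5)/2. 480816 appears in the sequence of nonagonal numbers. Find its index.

371

Set n(7n−5)/2 = 480816, giving 7n² − 5n − 961632 = 0.
The discriminant is 25 + 56·480816 = 26925721, and √26925721 = 5189.
So n = (5 + 5189) / 14 = 5194/14 = 371.
Check: 371·(7·371 − 5)/2 = 480816. ✓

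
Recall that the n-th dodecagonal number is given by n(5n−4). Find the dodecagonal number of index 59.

The 59th dodecagonal number is n(5n−4) with n = 59.
59·(5·59 − 4) = 59·291 = 17169.

17169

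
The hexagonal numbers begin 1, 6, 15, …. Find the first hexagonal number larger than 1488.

1540

Solve n(2n−1) > 1488 for integer n.
The largest n with value ≤ 1488 is 27 (since 1431 ≤ 1488 < 1540), so the first above is n = 28, value 1540.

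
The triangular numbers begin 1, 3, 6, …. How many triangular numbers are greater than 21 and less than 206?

13

The n-th triangular number is n(n+1)/2.
Smallest index with value > 21: n = 7 (giving 28).
Largest index with value < 206: n = 19 (giving 190).
Indices 7 through 19: 13 terms.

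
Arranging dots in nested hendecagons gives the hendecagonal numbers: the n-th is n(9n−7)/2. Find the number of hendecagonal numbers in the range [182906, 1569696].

390

The n-th hendecagonal number is n(9n−7)/2.
Smallest index with value ≥ 182906: n = 202 (giving 182911).
Largest index with value ≤ 1569696: n = 591 (giving 1569696).
Indices 202 through 591: 390 terms.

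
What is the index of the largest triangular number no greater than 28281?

Solve n(n+1)/2 ≤ 28281 for integer n.
n = 237 gives 28203 ≤ 28281, while n = 238 gives 28441 > 28281; so the answer is index 237.

237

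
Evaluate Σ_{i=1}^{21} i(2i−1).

Σ i(2i−1) = 2Σi² − Σi over i = 1..21.
Σi = 231 and Σi² = 3311.
2·3311 − 1·231 = 6391.

6391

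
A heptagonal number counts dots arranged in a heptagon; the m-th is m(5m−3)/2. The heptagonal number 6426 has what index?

51

Set n(5n−3)/2 = 6426, giving 5n² − 3n − 12852 = 0.
The discriminant is 9 + 40·6426 = 257049, and √257049 = 507.
So n = (3 + 507) / 10 = 510/10 = 51.
Check: 51·(5·51 − 3)/2 = 6426. ✓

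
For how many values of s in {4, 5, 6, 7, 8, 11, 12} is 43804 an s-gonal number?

1

s = 4: P(4, 209) = 43681 and P(4, 210) = 44100; 43804 is not s-gonal.
s = 5: P(5, 171) = 43776 and P(5, 172) = 44290; 43804 is not s-gonal.
s = 6: P(6, 148) = 43660 and P(6, 149) = 44253; 43804 is not s-gonal.
s = 7: P(7, 132) = 43362 and P(7, 133) = 44023; 43804 is not s-gonal.
s = 8: P(8, 121) = 43681 and P(8, 122) = 44408; 43804 is not s-gonal.
s = 11: P(11, 99) = 43758 and P(11, 100) = 44650; 43804 is not s-gonal.
s = 12: P(12, 94) = 43804. ✓
Hits: s ∈ {12} → 1.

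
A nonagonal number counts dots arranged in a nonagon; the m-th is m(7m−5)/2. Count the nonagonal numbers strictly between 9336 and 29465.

40

The n-th nonagonal number is n(7n−5)/2.
Smallest index with value > 9336: n = 53 (giving 9699).
Largest index with value < 29465: n = 92 (giving 29394).
Indices 53 through 92: 40 terms.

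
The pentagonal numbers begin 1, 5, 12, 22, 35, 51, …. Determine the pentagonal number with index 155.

35960

155·(3·155 − 1)/2 = 155·464/2 = 155·232 = 35960.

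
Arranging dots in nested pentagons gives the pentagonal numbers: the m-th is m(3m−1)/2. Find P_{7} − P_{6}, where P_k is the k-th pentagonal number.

Consecutive pentagonal numbers differ by 3n − 2: here 3·7 − 2 = 19.

19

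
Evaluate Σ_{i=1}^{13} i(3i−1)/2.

1183

Σ i(3i−1)/2 = (3Σi² − Σi) / 2 over i = 1..13.
Σi = 91 and Σi² = 819.
(3·819 − 1·91) / 2 = 2366/2 = 1183.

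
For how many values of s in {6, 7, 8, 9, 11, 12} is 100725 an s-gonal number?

s = 6: P(6, 224) = 100128 and P(6, 225) = 101025; 100725 is not s-gonal.
s = 7: P(7, 201) = 100701 and P(7, 202) = 101707; 100725 is not s-gonal.
s = 8: P(8, 183) = 100101 and P(8, 184) = 101200; 100725 is not s-gonal.
s = 9: P(9, 170) = 100725. ✓
s = 11: P(11, 150) = 100725. ✓
s = 12: P(12, 142) = 100252 and P(12, 143) = 101673; 100725 is not s-gonal.
Hits: s ∈ {9, 11} → 2.

2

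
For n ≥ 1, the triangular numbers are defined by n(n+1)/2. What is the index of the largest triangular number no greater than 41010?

285

Solve n(n+1)/2 ≤ 41010 for integer n.
n = 285 gives 40755 ≤ 41010, while n = 286 gives 41041 > 41010; so the answer is index 285.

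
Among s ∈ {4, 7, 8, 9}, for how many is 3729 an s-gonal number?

1

s = 4: P(4, 61) = 3721 and P(4, 62) = 3844; 3729 is not s-gonal.
s = 7: P(7, 38) = 3553 and P(7, 39) = 3744; 3729 is not s-gonal.
s = 8: P(8, 35) = 3605 and P(8, 36) = 3816; 3729 is not s-gonal.
s = 9: P(9, 33) = 3729. ✓
Hits: s ∈ {9} → 1.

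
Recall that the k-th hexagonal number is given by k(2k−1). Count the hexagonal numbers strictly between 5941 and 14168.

The n-th hexagonal number is n(2n−1).
Smallest index with value > 5941: n = 55 (giving 5995).
Largest index with value < 14168: n = 84 (giving 14028).
Indices 55 through 84: 30 terms.

30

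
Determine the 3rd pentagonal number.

3·(3·3 − 1)/2 = 3·8/2 = 3·4 = 12.

12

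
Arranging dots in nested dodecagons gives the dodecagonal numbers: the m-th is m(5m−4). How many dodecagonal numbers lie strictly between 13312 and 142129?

116

The n-th dodecagonal number is n(5n−4).
Smallest index with value > 13312: n = 53 (giving 13833).
Largest index with value < 142129: n = 168 (giving 140448).
Indices 53 through 168: 116 terms.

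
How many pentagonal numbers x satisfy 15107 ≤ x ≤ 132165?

The n-th pentagonal number is n(3n−1)/2.
Smallest index with value ≥ 15107: n = 101 (giving 15251).
Largest index with value ≤ 132165: n = 297 (giving 132165).
Indices 101 through 297: 197 terms.

197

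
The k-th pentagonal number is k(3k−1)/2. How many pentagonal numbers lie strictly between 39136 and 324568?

304

The n-th pentagonal number is n(3n−1)/2.
Smallest index with value > 39136: n = 162 (giving 39285).
Largest index with value < 324568: n = 465 (giving 324105).
Indices 162 through 465: 304 terms.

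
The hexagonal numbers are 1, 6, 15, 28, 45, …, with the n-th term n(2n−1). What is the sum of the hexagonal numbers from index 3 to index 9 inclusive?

Σ i(2i−1) = 2Σi² − Σi over i = 3..9.
Σi = 45 − 3 = 42 and Σi² = 285 − 5 = 280.
2·280 − 1·42 = 518.

518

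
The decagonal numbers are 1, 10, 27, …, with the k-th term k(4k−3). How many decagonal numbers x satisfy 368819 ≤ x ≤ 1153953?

The n-th decagonal number is n(4n−3).
Smallest index with value ≥ 368819: n = 305 (giving 371185).
Largest index with value ≤ 1153953: n = 537 (giving 1151865).
Indices 305 through 537: 233 terms.

233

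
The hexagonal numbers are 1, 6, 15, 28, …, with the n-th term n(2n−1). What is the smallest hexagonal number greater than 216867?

217470

Solve n(2n−1) > 216867 for integer n.
The largest n with value ≤ 216867 is 329 (since 216153 ≤ 216867 < 217470), so the first above is n = 330, value 217470.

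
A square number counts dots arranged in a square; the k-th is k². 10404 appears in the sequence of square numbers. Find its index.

102

We need n² = 10404, so n = √10404 = 102.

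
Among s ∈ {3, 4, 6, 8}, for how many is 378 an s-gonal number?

2

s = 3: P(3, 27) = 378. ✓
s = 4: P(4, 19) = 361 and P(4, 20) = 400; 378 is not s-gonal.
s = 6: P(6, 14) = 378. ✓
s = 8: P(8, 11) = 341 and P(8, 12) = 408; 378 is not s-gonal.
Hits: s ∈ {3, 6} → 2.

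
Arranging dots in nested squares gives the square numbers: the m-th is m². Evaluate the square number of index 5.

The 5th square number is n² with n = 5.
5² = 25.

25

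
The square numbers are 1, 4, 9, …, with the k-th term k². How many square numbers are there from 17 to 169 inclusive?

9

The n-th square number is n².
Smallest index with value ≥ 17: n = 5 (giving 25).
Largest index with value ≤ 169: n = 13 (giving 169).
Indices 5 through 13: 9 terms.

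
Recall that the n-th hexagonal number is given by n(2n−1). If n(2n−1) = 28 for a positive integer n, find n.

Set n(2n−1) = 28, giving 2n² − n − 28 = 0.
The discriminant is 1 + 8·28 = 225, and √225 = 15.
So n = (1 + 15) / 4 = 16/4 = 4.
Check: 4·(2·4 − 1) = 28. ✓

4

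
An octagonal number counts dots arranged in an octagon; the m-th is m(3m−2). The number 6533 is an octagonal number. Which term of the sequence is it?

47

Set n(3n−2) = 6533, giving 3n² − 2n − 6533 = 0.
The discriminant is 4 + 12·6533 = 78400, and √78400 = 280.
So n = (2 + 280) / 6 = 282/6 = 47.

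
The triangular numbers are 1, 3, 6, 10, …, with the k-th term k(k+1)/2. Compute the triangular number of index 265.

265·266/2 = 70490/2 = 35245.

35245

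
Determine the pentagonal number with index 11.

The 11th pentagonal number is n(3n−1)/2 with n = 11.
11·(3·11 − 1)/2 = 11·32/2 = 11·16 = 176.

176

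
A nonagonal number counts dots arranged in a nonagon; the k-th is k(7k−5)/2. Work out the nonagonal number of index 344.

The 344th nonagonal number is n(7n−5)/2 with n = 344.
344·(7·344 − 5)/2 = 344·2403/2 = 413316.

413316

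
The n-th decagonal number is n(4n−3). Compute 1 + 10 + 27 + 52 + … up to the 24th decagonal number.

Σ i(4i−3) = 4Σi² − 3Σi over i = 1..24.
Σi = 300 and Σi² = 4900.
4·4900 − 3·300 = 18700.

18700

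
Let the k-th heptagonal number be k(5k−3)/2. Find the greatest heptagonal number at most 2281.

2205

Solve n(5n−3)/2 ≤ 2281 for integer n.
n = 30 gives 2205 ≤ 2281, while n = 31 gives 2356 > 2281; so the answer is 2205.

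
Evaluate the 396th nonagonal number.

The 396th nonagonal number is n(7n−5)/2 with n = 396.
396·(7·396 − 5)/2 = 396·2767/2 = 547866.

547866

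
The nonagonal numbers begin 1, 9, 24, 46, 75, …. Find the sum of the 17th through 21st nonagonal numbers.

6115

Σ i(7i−5)/2 = (7Σi² − 5Σi) / 2 over i = 17..21.
Σi = 231 − 136 = 95 and Σi² = 3311 − 1496 = 1815.
(7·1815 − 5·95) / 2 = 12230/2 = 6115.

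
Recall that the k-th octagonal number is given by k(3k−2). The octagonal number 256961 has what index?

Set n(3n−2) = 256961, giving 3n² − 2n − 256961 = 0.
The discriminant is 4 + 12·256961 = 3083536, and √3083536 = 1756.
So n = (2 + 1756) / 6 = 1758/6 = 293.

293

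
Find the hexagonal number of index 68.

9180

The 68th hexagonal number is n(2n−1) with n = 68.
68·(2·68 − 1) = 68·135 = 9180.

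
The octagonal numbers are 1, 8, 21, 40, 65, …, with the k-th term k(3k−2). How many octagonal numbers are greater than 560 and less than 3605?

20

The n-th octagonal number is n(3n−2).
Smallest index with value > 560: n = 15 (giving 645).
Largest index with value < 3605: n = 34 (giving 3400).
Indices 15 through 34: 20 terms.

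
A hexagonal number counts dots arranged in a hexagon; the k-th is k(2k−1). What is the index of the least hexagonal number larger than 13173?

82

Solve n(2n−1) > 13173 for integer n.
The largest n with value ≤ 13173 is 81 (since 13041 ≤ 13173 < 13366), so the first above is n = 82, value 13366.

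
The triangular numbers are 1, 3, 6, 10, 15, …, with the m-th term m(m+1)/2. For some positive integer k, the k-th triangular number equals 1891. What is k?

61

Set n(n+1)/2 = 1891, giving n² + n − 3782 = 0.
The discriminant is 1 + 8·1891 = 15129, and √15129 = 123.
So n = (-1 + 123) / 2 = 122/2 = 61.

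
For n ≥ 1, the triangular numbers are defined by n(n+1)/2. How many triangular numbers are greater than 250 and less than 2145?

43

The n-th triangular number is n(n+1)/2.
Smallest index with value > 250: n = 22 (giving 253).
Largest index with value < 2145: n = 64 (giving 2080).
Indices 22 through 64: 43 terms.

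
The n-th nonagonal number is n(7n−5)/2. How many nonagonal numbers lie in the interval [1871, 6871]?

The n-th nonagonal number is n(7n−5)/2.
Smallest index with value ≥ 1871: n = 24 (giving 1956).
Largest index with value ≤ 6871: n = 44 (giving 6666).
Indices 24 through 44: 21 terms.

21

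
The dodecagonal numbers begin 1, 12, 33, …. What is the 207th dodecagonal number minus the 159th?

207·(5·207 − 4) = 213417 and 159·(5·159 − 4) = 125769.
Difference: 213417 − 125769 = 87648.

87648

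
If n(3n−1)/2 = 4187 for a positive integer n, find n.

Set n(3n−1)/2 = 4187, giving 3n² − n − 8374 = 0.
So n = (1 + 317) / 6 = 318/6 = 53.
Check: 53·(3·53 − 1)/2 = 4187. ✓

53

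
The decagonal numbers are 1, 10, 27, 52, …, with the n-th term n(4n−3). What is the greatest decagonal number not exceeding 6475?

Solve n(4n−3) ≤ 6475 for integer n.
n = 40 gives 6280 ≤ 6475, while n = 41 gives 6601 > 6475; so the answer is 6280.

6280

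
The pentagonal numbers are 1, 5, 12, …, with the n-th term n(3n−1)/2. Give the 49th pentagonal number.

3577

The 49th pentagonal number is n(3n−1)/2 with n = 49.
49·(3·49 − 1)/2 = 49·146/2 = 49·73 = 3577.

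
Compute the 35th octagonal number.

3605

The 35th octagonal number is n(3n−2) with n = 35.
35·(3·35 − 2) = 35·103 = 3605.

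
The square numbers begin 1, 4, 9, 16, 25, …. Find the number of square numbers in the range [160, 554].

The n-th square number is n².
Smallest index with value ≥ 160: n = 13 (giving 169).
Largest index with value ≤ 554: n = 23 (giving 529).
Indices 13 through 23: 11 terms.

11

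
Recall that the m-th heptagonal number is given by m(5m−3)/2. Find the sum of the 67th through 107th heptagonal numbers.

Σ i(5i−3)/2 = (5Σi² − 3Σi) / 2 over i = 67..107.
Σi = 5778 − 2211 = 3567 and Σi² = 414090 − 98021 = 316069.
(5·316069 − 3·3567) / 2 = 1569644/2 = 784822.

784822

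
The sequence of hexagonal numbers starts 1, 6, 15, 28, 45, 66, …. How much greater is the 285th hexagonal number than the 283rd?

2270

285·(2·285 − 1) = 162165 and 283·(2·283 − 1) = 159895.
Difference: 162165 − 159895 = 2270.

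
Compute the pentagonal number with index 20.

20·(3·20 − 1)/2 = 20·59/2 = 590.

590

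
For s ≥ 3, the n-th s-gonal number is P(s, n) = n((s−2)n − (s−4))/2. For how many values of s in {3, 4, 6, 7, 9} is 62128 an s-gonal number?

s = 3: P(3, 352) = 62128. ✓
s = 4: P(4, 249) = 62001 and P(4, 250) = 62500; 62128 is not s-gonal.
s = 6: P(6, 176) = 61776 and P(6, 177) = 62481; 62128 is not s-gonal.
s = 7: P(7, 157) = 61387 and P(7, 158) = 62173; 62128 is not s-gonal.
s = 9: P(9, 133) = 61579 and P(9, 134) = 62511; 62128 is not s-gonal.
Hits: s ∈ {3} → 1.

1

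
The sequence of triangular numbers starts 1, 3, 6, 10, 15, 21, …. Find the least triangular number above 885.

Solve n(n+1)/2 > 885 for integer n.
The largest n with value ≤ 885 is 41 (since 861 ≤ 885 < 903), so the first above is n = 42, value 903.

903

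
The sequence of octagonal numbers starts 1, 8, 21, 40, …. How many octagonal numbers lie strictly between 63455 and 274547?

157

The n-th octagonal number is n(3n−2).
Smallest index with value > 63455: n = 146 (giving 63656).
Largest index with value < 274547: n = 302 (giving 273008).
Indices 146 through 302: 157 terms.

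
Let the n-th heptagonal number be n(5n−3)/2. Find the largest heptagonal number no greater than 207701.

Solve n(5n−3)/2 ≤ 207701 for integer n.
n = 288 gives 206928 ≤ 207701, while n = 289 gives 208369 > 207701; so the answer is 206928.

206928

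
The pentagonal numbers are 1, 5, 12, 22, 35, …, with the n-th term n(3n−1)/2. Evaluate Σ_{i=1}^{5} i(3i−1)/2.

Σ i(3i−1)/2 = (3Σi² − Σi) / 2 over i = 1..5.
Σi = 15 and Σi² = 55.
(3·55 − 1·15) / 2 = 150/2 = 75.

75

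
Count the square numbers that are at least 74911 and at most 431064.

383

The n-th square number is n².
Smallest index with value ≥ 74911: n = 274 (giving 75076).
Largest index with value ≤ 431064: n = 656 (giving 430336).
Indices 274 through 656: 383 terms.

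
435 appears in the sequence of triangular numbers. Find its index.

Set n(n+1)/2 = 435, giving n² + n − 870 = 0.
So n = (-1 + 59) / 2 = 58/2 = 29.

29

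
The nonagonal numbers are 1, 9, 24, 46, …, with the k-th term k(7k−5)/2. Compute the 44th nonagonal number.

The 44th nonagonal number is n(7n−5)/2 with n = 44.
44·(7·44 − 5)/2 = 44·303/2 = 6666.

6666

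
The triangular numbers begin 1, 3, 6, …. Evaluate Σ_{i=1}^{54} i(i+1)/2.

Σ i(i+1)/2 = (Σi² + Σi) / 2 over i = 1..54.
Σi = 1485 and Σi² = 53955.
(1·53955 + 1·1485) / 2 = 55440/2 = 27720.

27720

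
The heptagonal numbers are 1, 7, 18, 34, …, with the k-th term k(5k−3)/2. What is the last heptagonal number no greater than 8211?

Solve n(5n−3)/2 ≤ 8211 for integer n.
n = 57 gives 8037 ≤ 8211, while n = 58 gives 8323 > 8211; so the answer is 8037.

8037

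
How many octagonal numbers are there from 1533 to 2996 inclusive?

The n-th octagonal number is n(3n−2).
Smallest index with value ≥ 1533: n = 23 (giving 1541).
Largest index with value ≤ 2996: n = 31 (giving 2821).
Indices 23 through 31: 9 terms.

9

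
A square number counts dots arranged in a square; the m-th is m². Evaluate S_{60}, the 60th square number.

3600

60² = 3600.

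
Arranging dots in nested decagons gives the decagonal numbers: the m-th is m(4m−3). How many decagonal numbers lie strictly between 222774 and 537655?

130

The n-th decagonal number is n(4n−3).
Smallest index with value > 222774: n = 237 (giving 223965).
Largest index with value < 537655: n = 366 (giving 534726).
Indices 237 through 366: 130 terms.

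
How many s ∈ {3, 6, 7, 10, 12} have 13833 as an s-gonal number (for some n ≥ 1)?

s = 3: P(3, 165) = 13695 and P(3, 166) = 13861; 13833 is not s-gonal.
s = 6: P(6, 83) = 13695 and P(6, 84) = 14028; 13833 is not s-gonal.
s = 7: P(7, 74) = 13579 and P(7, 75) = 13950; 13833 is not s-gonal.
s = 10: P(10, 59) = 13747 and P(10, 60) = 14220; 13833 is not s-gonal.
s = 12: P(12, 53) = 13833. ✓
Hits: s ∈ {12} → 1.

1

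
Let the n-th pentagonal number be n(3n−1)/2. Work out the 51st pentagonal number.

The 51st pentagonal number is n(3n−1)/2 with n = 51.
51·(3·51 − 1)/2 = 51·152/2 = 51·76 = 3876.

3876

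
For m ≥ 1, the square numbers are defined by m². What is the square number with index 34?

1156

The 34th square number is n² with n = 34.
34² = 1156.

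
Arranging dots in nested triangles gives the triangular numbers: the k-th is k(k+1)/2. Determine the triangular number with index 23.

The 23rd triangular number is n(n+1)/2 with n = 23.
23·24/2 = 552/2 = 276.

276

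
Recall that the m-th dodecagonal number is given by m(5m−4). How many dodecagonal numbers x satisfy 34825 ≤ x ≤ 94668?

The n-th dodecagonal number is n(5n−4).
Smallest index with value ≥ 34825: n = 84 (giving 34944).
Largest index with value ≤ 94668: n = 138 (giving 94668).
Indices 84 through 138: 55 terms.

55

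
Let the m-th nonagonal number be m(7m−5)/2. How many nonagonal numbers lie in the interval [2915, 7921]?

18

The n-th nonagonal number is n(7n−5)/2.
Smallest index with value ≥ 2915: n = 30 (giving 3075).
Largest index with value ≤ 7921: n = 47 (giving 7614).
Indices 30 through 47: 18 terms.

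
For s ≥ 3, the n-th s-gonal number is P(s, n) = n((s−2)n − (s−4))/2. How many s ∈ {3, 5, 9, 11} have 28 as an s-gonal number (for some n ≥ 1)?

s = 3: P(3, 7) = 28. ✓
s = 5: P(5, 4) = 22 and P(5, 5) = 35; 28 is not s-gonal.
s = 9: P(9, 3) = 24 and P(9, 4) = 46; 28 is not s-gonal.
s = 11: P(11, 2) = 11 and P(11, 3) = 30; 28 is not s-gonal.
Hits: s ∈ {3} → 1.

1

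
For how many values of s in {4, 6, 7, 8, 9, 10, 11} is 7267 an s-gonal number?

s = 4: P(4, 85) = 7225 and P(4, 86) = 7396; 7267 is not s-gonal.
s = 6: P(6, 60) = 7140 and P(6, 61) = 7381; 7267 is not s-gonal.
s = 7: P(7, 54) = 7209 and P(7, 55) = 7480; 7267 is not s-gonal.
s = 8: P(8, 49) = 7105 and P(8, 50) = 7400; 7267 is not s-gonal.
s = 9: P(9, 45) = 6975 and P(9, 46) = 7291; 7267 is not s-gonal.
s = 10: P(10, 43) = 7267. ✓
s = 11: P(11, 40) = 7060 and P(11, 41) = 7421; 7267 is not s-gonal.
Hits: s ∈ {10} → 1.

1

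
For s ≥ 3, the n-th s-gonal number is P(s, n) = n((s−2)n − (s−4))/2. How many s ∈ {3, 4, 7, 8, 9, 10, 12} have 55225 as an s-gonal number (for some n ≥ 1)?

1

s = 3: P(3, 331) = 54946 and P(3, 332) = 55278; 55225 is not s-gonal.
s = 4: P(4, 235) = 55225. ✓
s = 7: P(7, 148) = 54538 and P(7, 149) = 55279; 55225 is not s-gonal.
s = 8: P(8, 136) = 55216 and P(8, 137) = 56033; 55225 is not s-gonal.
s = 9: P(9, 125) = 54375 and P(9, 126) = 55251; 55225 is not s-gonal.
s = 10: P(10, 117) = 54405 and P(10, 118) = 55342; 55225 is not s-gonal.
s = 12: P(12, 105) = 54705 and P(12, 106) = 55756; 55225 is not s-gonal.
Hits: s ∈ {4} → 1.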